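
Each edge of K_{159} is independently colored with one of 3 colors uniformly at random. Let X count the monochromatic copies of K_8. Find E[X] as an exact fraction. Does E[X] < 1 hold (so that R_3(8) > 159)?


E[X] = C(159, 8) · 3^{1 − 28} = 8471208603429 · 3^{−27} = 8471208603429/7625597484987.
As a reduced fraction: E[X] = 941245400381/847288609443 ≈ 1.110891.
Is E[X] < 1? NO.
Since E[X] ≥ 1, the first-moment bound is inconclusive at n = 159; it does NOT by itself certify R_3(8) > 159.

E[X] = 941245400381/847288609443 ≈ 1.110891; E[X] ≥ 1; first-moment method inconclusive here.


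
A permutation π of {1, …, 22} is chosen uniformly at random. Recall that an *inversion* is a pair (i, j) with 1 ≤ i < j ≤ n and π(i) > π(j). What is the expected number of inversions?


Write X = Σ X_I over the C(22, 2) = 231 pairs i < j, with X_I the indicator of one inversion.
There are 231 indicators.
For each fixed pair i < j, the values π(i) and π(j) are two distinct elements of {1, …, 22} in uniformly random order; by symmetry P[π(i) > π(j)] = 1/2.
By linearity: E[X] = 231 · (1/2) = C(22, 2) · (1/2) = 231/2 = 231/2 ≈ 115.500000.

E[X] = 231/2 = 115.500000.


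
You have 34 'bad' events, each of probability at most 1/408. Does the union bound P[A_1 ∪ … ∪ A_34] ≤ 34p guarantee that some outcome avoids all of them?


Union bound: P[∪_{i=1}^{34} A_i] ≤ Σ_i P[A_i] ≤ 34·p = 34·(1/408) = 1/12.
Numerically: 1/12 ≈ 0.08333.
Is 1/12 < 1? YES.
Since P[∪ A_i] ≤ 1/12 < 1, the complement has P[∩ A_i^c] ≥ 1 − 1/12 = 11/12 > 0, so some outcome avoids every A_i.

34·p = 1/12 ≈ 0.08333; existence CERTIFIED by the union bound.


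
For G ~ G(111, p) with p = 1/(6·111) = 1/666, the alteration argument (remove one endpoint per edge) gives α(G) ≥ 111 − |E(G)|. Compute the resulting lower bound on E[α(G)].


E[|E(G)|] = C(111, 2)·p = 6105 · (1/666) = 55/6.
E[α(G)] ≥ n − E[|E(G)|] = 111 − 55/6 = 611/6.
Numerically: ≈ 101.8333.
(This is only a lower bound; the true E[α(G)] may be larger.)

E[α(G)] ≥ 611/6 ≈ 101.8333.


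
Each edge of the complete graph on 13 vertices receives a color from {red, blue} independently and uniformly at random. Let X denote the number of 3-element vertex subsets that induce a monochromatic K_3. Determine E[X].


Let X = Σ_S X_S over the C(13, 3) = 286 subsets S of size 3, where X_S = 1 if the K_3 on S is monochromatic.
For a fixed S, the K_3 on S has C(3, 2) = 3 edges. P[all 3 edges red] = (1/2)^3, and likewise for blue, so P[monochromatic] = 2·(1/2)^3 = 2^{1 − 3} = 1/4.
By linearity of expectation: E[X] = C(13, 3) · 2^{1 − 3} = 286 · 1/4 = 143/2.
Numerically: E[X] ≈ 71.500000.

E[X] = C(13,3)·2^(1−C(3,2)) = 143/2 ≈ 71.500000.


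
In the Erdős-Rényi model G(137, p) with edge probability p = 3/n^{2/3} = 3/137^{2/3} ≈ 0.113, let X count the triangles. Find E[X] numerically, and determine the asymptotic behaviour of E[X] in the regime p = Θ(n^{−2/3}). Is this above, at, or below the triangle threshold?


Number of potential triangles: C(137, 3) = 419220.
Each occurs with probability p³ ≈ (0.113)³ ≈ 1.43854e-03.
By linearity: E[X] = C(137, 3)·p³ ≈ 419220 · 1.43854e-03 ≈ 603.066.
Since α = 2/3 < 1, p = c/n^{2/3} ≫ 1/n is above the triangle threshold p ~ 1/n. Asymptotically E[X] ~ (c³/6)·n^{3(1−α)} = (3³/6)·n^{1} → ∞; triangles are abundant w.h.p.

E[X] ≈ 603.066; in regime p = Θ(1/n^{2/3}) E[X] diverges (above the triangle threshold p ~ 1/n).


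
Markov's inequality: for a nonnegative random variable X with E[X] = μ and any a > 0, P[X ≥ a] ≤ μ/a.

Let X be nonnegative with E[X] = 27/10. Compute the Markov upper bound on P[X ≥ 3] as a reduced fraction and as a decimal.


μ = E[X] = 27/10, a = 3.
Markov: P[X ≥ 3] ≤ μ/a = (27/10)/3 = 9/10.
Numerically: ≈ 0.900000.
(Since a = 3 > μ = 2.700000, the bound 9/10 is < 1 and informative.)

P[X ≥ 3] ≤ 9/10 ≈ 0.900000.


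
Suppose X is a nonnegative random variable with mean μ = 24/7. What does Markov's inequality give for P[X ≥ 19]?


μ = E[X] = 24/7, a = 19.
Markov: P[X ≥ 19] ≤ μ/a = (24/7)/19 = 24/133.
Numerically: ≈ 0.180451.
(Since a = 19 > μ = 3.428571, the bound 24/133 is < 1 and informative.)

P[X ≥ 19] ≤ 24/133 ≈ 0.180451.


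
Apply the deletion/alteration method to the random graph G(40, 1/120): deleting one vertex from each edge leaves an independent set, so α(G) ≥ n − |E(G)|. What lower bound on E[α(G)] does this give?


E[|E(G)|] = C(40, 2)·p = 780 · (1/120) = 13/2.
E[α(G)] ≥ n − E[|E(G)|] = 40 − 13/2 = 67/2.
Numerically: ≈ 33.500000.
(This is only a lower bound; the true E[α(G)] may be larger.)

E[α(G)] ≥ 67/2 ≈ 33.500000.


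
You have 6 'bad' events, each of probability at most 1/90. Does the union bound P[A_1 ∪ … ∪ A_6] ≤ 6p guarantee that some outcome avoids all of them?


Union bound: P[∪_{i=1}^{6} A_i] ≤ Σ_i P[A_i] ≤ 6·p = 6·(1/90) = 1/15.
Numerically: 1/15 ≈ 0.0667.
Is 1/15 < 1? YES.
Since P[∪ A_i] ≤ 1/15 < 1, the complement has P[∩ A_i^c] ≥ 1 − 1/15 = 14/15 > 0, so some outcome avoids every A_i.

6·p = 1/15 ≈ 0.0667; existence CERTIFIED by the union bound.


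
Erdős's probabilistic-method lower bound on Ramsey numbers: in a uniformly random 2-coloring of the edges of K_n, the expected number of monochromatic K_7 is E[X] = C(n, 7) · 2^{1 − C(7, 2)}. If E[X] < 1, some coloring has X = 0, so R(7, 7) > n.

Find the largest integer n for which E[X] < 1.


We need C(n, 7) · 2^{1 − 21} < 1, i.e. C(n, 7) < 2^{21 − 1} = 1048576.
Check values of n near the boundary:
  n = 24: C(24, 7) = 346104; 346104 < 1048576? YES
  n = 25: C(25, 7) = 480700; 480700 < 1048576? YES
  n = 26: C(26, 7) = 657800; 657800 < 1048576? YES
  n = 27: C(27, 7) = 888030; 888030 < 1048576? YES
  n = 28: C(28, 7) = 1184040; 1184040 < 1048576? NO
  n = 29: C(29, 7) = 1560780; 1560780 < 1048576? NO
The largest n with C(n, 7) < 1048576 is n = 27 (where E[X] = 444015/524288 ≈ 0.846891). Hence R(7, 7) > 27, i.e. R(7, 7) ≥ 28.

Largest n = 27; hence R(7, 7) > 27.


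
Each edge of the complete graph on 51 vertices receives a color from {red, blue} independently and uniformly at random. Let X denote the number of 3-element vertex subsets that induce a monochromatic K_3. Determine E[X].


Let X = Σ_S X_S over the C(51, 3) = 20825 subsets S of size 3, where X_S = 1 if the K_3 on S is monochromatic.
For a fixed S, the K_3 on S has C(3, 2) = 3 edges. P[all 3 edges red] = (1/2)^3, and likewise for blue, so P[monochromatic] = 2·(1/2)^3 = 2^{1 − 3} = 1/4.
By linearity: E[X] = C(51, 3) · 2^{1 − 3} = 20825 · 1/4 = 20825/4.
Numerically: E[X] ≈ 5206.250.

E[X] = C(51,3)·2^(1−C(3,2)) = 20825/4 ≈ 5206.250.


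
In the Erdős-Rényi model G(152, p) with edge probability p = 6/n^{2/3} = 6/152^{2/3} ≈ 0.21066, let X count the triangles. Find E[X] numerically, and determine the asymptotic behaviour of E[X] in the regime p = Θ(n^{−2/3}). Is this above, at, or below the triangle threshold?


Number of potential triangles: C(152, 3) = 573800.
Each occurs with probability p³ ≈ (0.21066)³ ≈ 9.3490305e-03.
By linearity: E[X] = C(152, 3)·p³ ≈ 573800 · 9.3490305e-03 ≈ 5364.47368.
Since α = 2/3 < 1, p = c/n^{2/3} ≫ 1/n is above the triangle threshold p ~ 1/n. Asymptotically E[X] ~ (c³/6)·n^{3(1−α)} = (6³/6)·n^{1} → ∞; triangles are abundant w.h.p.

E[X] ≈ 5364.47368; in regime p = Θ(1/n^{2/3}) E[X] diverges (above the triangle threshold p ~ 1/n).


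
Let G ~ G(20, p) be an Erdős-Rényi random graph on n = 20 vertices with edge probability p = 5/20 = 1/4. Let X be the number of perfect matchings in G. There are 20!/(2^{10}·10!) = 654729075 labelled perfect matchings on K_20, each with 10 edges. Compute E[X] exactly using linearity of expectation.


K_20 has 20!/(2^{10}·10!) = 654729075 labelled perfect matchings.
For each such perfect matching H, let X_H = 1 if all 10 edges of H are present in G. Then P[X_H = 1] = p^{10} = (1/4)^{10} = 1/1048576.
Summing the indicators: E[X] = Σ_H E[X_H] = 654729075 · p^{10} = 654729075 · 1/1048576 = 654729075/1048576.
Numerically: E[X] ≈ 624.4.

E[X] = 654729075 · (1/4)^{10} = 654729075/1048576 ≈ 624.4.


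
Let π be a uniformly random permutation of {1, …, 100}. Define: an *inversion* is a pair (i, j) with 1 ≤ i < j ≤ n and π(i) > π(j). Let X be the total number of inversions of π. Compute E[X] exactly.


Write X = Σ X_I over the C(100, 2) = 4950 pairs i < j, with X_I the indicator of one inversion.
There are 4950 indicators.
For each fixed pair i < j, the values π(i) and π(j) are two distinct elements of {1, …, 100} in uniformly random order; by symmetry P[π(i) > π(j)] = 1/2.
By linearity: E[X] = 4950 · (1/2) = C(100, 2) · (1/2) = 4950/2 = 2475 ≈ 2475.0000.

E[X] = 2475 = 2475.0000.


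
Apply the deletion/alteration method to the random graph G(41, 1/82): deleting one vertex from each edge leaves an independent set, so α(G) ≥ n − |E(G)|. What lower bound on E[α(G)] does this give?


E[|E(G)|] = C(41, 2)·p = 820 · (1/82) = 10.
E[α(G)] ≥ n − E[|E(G)|] = 41 − 10 = 31.
Numerically: ≈ 31.0000.
(This is only a lower bound; the true E[α(G)] may be larger.)

E[α(G)] ≥ 31 ≈ 31.0000.


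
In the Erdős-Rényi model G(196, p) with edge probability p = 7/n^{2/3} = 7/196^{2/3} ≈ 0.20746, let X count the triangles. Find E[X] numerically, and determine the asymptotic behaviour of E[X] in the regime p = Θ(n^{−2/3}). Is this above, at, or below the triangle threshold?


Number of potential triangles: C(196, 3) = 1235780.
Each occurs with probability p³ ≈ (0.20746)³ ≈ 8.9285714e-03.
By linearity: E[X] = C(196, 3)·p³ ≈ 1235780 · 8.9285714e-03 ≈ 11033.75000.
Since α = 2/3 < 1, p = c/n^{2/3} ≫ 1/n is above the triangle threshold p ~ 1/n. Asymptotically E[X] ~ (c³/6)·n^{3(1−α)} = (7³/6)·n^{1} → ∞; triangles are abundant w.h.p.

E[X] ≈ 11033.75000; in regime p = Θ(1/n^{2/3}) E[X] diverges (above the triangle threshold p ~ 1/n).


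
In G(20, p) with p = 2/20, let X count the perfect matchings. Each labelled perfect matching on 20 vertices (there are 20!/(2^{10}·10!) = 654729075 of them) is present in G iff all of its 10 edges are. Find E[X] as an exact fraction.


K_20 has 20!/(2^{10}·10!) = 654729075 labelled perfect matchings.
For each such perfect matching H, let X_H = 1 if all 10 edges of H are present in G. Then P[X_H = 1] = p^{10} = (1/10)^{10} = 1/10000000000.
By linearity of expectation: E[X] = Σ_H E[X_H] = 654729075 · p^{10} = 654729075 · 1/10000000000 = 26189163/400000000.
Numerically: E[X] ≈ 0.0655.

E[X] = 654729075 · (1/10)^{10} = 26189163/400000000 ≈ 0.0655.


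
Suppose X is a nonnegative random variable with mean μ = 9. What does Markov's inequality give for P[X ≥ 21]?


μ = E[X] = 9, a = 21.
Markov: P[X ≥ 21] ≤ μ/a = (9)/21 = 3/7.
Numerically: ≈ 0.4286.
(Since a = 21 > μ = 9.0000, the bound 3/7 is < 1 and informative.)

P[X ≥ 21] ≤ 3/7 ≈ 0.4286.


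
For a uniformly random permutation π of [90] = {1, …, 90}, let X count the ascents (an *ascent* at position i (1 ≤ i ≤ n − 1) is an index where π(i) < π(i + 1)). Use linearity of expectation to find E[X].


Write X = Σ X_I over i = 1, …, 89, with X_I the indicator of one ascent.
There are 89 indicators.
For each fixed i, the pair (π(i), π(i+1)) is a uniformly random ordered pair of distinct values from {1, …, 90}; by symmetry P[π(i) < π(i+1)] = 1/2.
By linearity: E[X] = 89 · (1/2) = (90 − 1) · (1/2) = 89/2 ≈ 44.500000.

E[X] = 89/2 = 44.500000.


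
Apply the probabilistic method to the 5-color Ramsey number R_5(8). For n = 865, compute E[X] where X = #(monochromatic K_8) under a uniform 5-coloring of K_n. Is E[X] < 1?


E[X] = C(865, 8) · 5^{1 − 28} = 7525050909487743060 · 5^{−27} = 7525050909487743060/7450580596923828125.
As a reduced fraction: E[X] = 1505010181897548612/1490116119384765625 ≈ 1.01000.
Is E[X] < 1? NO.
Since E[X] ≥ 1, the first-moment bound is inconclusive at n = 865; it does NOT by itself certify R_5(8) > 865.

E[X] = 1505010181897548612/1490116119384765625 ≈ 1.01000; E[X] ≥ 1; first-moment method inconclusive here.


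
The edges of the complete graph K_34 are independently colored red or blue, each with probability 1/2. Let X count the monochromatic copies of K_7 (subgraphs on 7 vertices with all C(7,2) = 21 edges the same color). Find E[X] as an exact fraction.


Let X = Σ_S X_S over the C(34, 7) = 5379616 subsets S of size 7, where X_S = 1 if the K_7 on S is monochromatic.
For a fixed S, the K_7 on S has C(7, 2) = 21 edges. P[all 21 edges red] = (1/2)^21, and likewise for blue, so P[monochromatic] = 2·(1/2)^21 = 2^{1 − 21} = 1/1048576.
By linearity of expectation: E[X] = C(34, 7) · 2^{1 − 21} = 5379616 · 1/1048576 = 168113/32768.
Numerically: E[X] ≈ 5.1304.

E[X] = C(34,7)·2^(1−C(7,2)) = 168113/32768 ≈ 5.1304.


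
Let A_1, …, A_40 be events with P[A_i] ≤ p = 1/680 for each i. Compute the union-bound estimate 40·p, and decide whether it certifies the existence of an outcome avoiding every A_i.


Union bound: P[∪_{i=1}^{40} A_i] ≤ Σ_i P[A_i] ≤ 40·p = 40·(1/680) = 1/17.
Numerically: 1/17 ≈ 0.0588.
Is 1/17 < 1? YES.
Since P[∪ A_i] ≤ 1/17 < 1, the complement has P[∩ A_i^c] ≥ 1 − 1/17 = 16/17 > 0, so some outcome avoids every A_i.

40·p = 1/17 ≈ 0.0588; existence CERTIFIED by the union bound.


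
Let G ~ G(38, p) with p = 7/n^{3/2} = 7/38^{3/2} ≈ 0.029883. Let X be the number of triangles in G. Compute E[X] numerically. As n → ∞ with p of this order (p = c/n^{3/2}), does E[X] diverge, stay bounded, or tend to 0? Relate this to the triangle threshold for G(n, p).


Number of potential triangles: C(38, 3) = 8436.
Each occurs with probability p³ ≈ (0.029883)³ ≈ 2.6685045e-05.
By linearity: E[X] = C(38, 3)·p³ ≈ 8436 · 2.6685045e-05 ≈ 0.22512.
Since α = 3/2 > 1, p = c/n^{3/2} = o(1/n) is below the triangle threshold p ~ 1/n. Asymptotically E[X] ~ (c³/6)·n^{3(1−α)} = (7³/6)·n^{-1.5} → 0, so by Markov's inequality G has no triangles w.h.p.

E[X] ≈ 0.22512; in regime p = Θ(1/n^{3/2}) E[X] tends to 0 (below the triangle threshold p ~ 1/n).


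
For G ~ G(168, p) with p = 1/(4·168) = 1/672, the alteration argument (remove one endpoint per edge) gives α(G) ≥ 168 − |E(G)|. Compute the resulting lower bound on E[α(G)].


E[|E(G)|] = C(168, 2)·p = 14028 · (1/672) = 167/8.
E[α(G)] ≥ n − E[|E(G)|] = 168 − 167/8 = 1177/8.
Numerically: ≈ 147.125000.
(This is only a lower bound; the true E[α(G)] may be larger.)

E[α(G)] ≥ 1177/8 ≈ 147.125000.


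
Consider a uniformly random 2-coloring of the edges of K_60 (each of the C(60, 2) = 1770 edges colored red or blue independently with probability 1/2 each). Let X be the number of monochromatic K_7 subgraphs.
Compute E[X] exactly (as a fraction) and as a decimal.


Let X = Σ_S X_S over the C(60, 7) = 386206920 subsets S of size 7, where X_S = 1 if the K_7 on S is monochromatic.
For a fixed S, the K_7 on S has C(7, 2) = 21 edges. P[all 21 edges red] = (1/2)^21, and likewise for blue, so P[monochromatic] = 2·(1/2)^21 = 2^{1 − 21} = 1/1048576.
By linearity of expectation: E[X] = C(60, 7) · 2^{1 − 21} = 386206920 · 1/1048576 = 48275865/131072.
Numerically: E[X] ≈ 368.31562.

E[X] = C(60,7)·2^(1−C(7,2)) = 48275865/131072 ≈ 368.31562.


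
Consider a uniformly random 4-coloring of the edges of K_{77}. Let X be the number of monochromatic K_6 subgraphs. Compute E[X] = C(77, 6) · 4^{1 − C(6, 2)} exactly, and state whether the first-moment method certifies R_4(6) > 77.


E[X] = C(77, 6) · 4^{1 − 15} = 237093780 · 4^{−14} = 237093780/268435456.
As a reduced fraction: E[X] = 59273445/67108864 ≈ 0.883.
Is E[X] < 1? YES.
Since E[X] < 1, there exists a 4-coloring of K_{77} with no monochromatic K_6; hence R_4(6) > 77.

E[X] = 59273445/67108864 ≈ 0.883; E[X] < 1, so R_4(6) > 77.


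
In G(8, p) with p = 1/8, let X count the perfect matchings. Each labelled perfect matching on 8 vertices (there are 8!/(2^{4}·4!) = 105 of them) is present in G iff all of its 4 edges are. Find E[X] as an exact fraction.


K_8 has 8!/(2^{4}·4!) = 105 labelled perfect matchings.
For each such perfect matching H, let X_H = 1 if all 4 edges of H are present in G. Then P[X_H = 1] = p^{4} = (1/8)^{4} = 1/4096.
By linearity of expectation: E[X] = Σ_H E[X_H] = 105 · p^{4} = 105 · 1/4096 = 105/4096.
Numerically: E[X] ≈ 0.02563.

E[X] = 105 · (1/8)^{4} = 105/4096 ≈ 0.02563.


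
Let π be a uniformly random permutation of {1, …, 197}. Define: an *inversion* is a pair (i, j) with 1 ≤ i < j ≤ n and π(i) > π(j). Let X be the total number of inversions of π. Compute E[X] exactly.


Write X = Σ X_I over the C(197, 2) = 19306 pairs i < j, with X_I the indicator of one inversion.
There are 19306 indicators.
For each fixed pair i < j, the values π(i) and π(j) are two distinct elements of {1, …, 197} in uniformly random order; by symmetry P[π(i) > π(j)] = 1/2.
By linearity: E[X] = 19306 · (1/2) = C(197, 2) · (1/2) = 19306/2 = 9653 ≈ 9653.000000.

E[X] = 9653 = 9653.000000.


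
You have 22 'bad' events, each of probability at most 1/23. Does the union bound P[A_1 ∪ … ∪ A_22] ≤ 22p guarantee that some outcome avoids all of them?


Union bound: P[∪_{i=1}^{22} A_i] ≤ Σ_i P[A_i] ≤ 22·p = 22·(1/23) = 22/23.
Numerically: 22/23 ≈ 0.957.
Is 22/23 < 1? YES.
Since P[∪ A_i] ≤ 22/23 < 1, the complement has P[∩ A_i^c] ≥ 1 − 22/23 = 1/23 > 0, so some outcome avoids every A_i.

22·p = 22/23 ≈ 0.957; existence CERTIFIED by the union bound.


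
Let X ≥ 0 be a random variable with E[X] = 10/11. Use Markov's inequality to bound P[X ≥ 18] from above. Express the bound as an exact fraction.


μ = E[X] = 10/11, a = 18.
Markov: P[X ≥ 18] ≤ μ/a = (10/11)/18 = 5/99.
Numerically: ≈ 0.050505.
(Since a = 18 > μ = 0.909091, the bound 5/99 is < 1 and informative.)

P[X ≥ 18] ≤ 5/99 ≈ 0.050505.


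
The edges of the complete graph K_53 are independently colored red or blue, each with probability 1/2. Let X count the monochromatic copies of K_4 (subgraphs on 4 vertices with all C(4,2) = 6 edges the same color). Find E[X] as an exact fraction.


Let X = Σ_S X_S over the C(53, 4) = 292825 subsets S of size 4, where X_S = 1 if the K_4 on S is monochromatic.
For a fixed S, the K_4 on S has C(4, 2) = 6 edges. P[all 6 edges red] = (1/2)^6, and likewise for blue, so P[monochromatic] = 2·(1/2)^6 = 2^{1 − 6} = 1/32.
Summing: E[X] = C(53, 4) · 2^{1 − 6} = 292825 · 1/32 = 292825/32.
Numerically: E[X] ≈ 9150.78125.

E[X] = C(53,4)·2^(1−C(4,2)) = 292825/32 ≈ 9150.78125.


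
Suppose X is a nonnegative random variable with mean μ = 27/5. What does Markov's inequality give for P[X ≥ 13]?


μ = E[X] = 27/5, a = 13.
Markov: P[X ≥ 13] ≤ μ/a = (27/5)/13 = 27/65.
Numerically: ≈ 0.41538.
(Since a = 13 > μ = 5.40000, the bound 27/65 is < 1 and informative.)

P[X ≥ 13] ≤ 27/65 ≈ 0.41538.


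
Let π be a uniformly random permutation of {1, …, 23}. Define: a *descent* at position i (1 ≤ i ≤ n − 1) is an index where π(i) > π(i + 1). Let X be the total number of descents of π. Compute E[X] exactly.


Write X = Σ X_I over i = 1, …, 22, with X_I the indicator of one descent.
There are 22 indicators.
For each fixed i, the pair (π(i), π(i+1)) is a uniformly random ordered pair of distinct values from {1, …, 23}; by symmetry P[π(i) > π(i+1)] = 1/2.
By linearity: E[X] = 22 · (1/2) = (23 − 1) · (1/2) = 11 ≈ 11.000.

E[X] = 11 = 11.000.


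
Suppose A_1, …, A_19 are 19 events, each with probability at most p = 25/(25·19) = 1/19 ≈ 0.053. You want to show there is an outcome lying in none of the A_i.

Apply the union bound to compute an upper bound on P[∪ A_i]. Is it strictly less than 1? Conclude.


Union bound: P[∪_{i=1}^{19} A_i] ≤ Σ_i P[A_i] ≤ 19·p = 19·(1/19) = 1.
Numerically: 1 ≈ 1.000.
Is 1 < 1? NO.
Since the bound 1 is ≥ 1, the union bound is uninformative here; it does NOT by itself certify existence.

19·p = 1 ≈ 1.000; existence NOT certified by the union bound.


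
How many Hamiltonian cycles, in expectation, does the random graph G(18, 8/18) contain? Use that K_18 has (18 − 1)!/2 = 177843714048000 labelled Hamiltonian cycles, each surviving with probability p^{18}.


K_18 has (18 − 1)!/2 = 177843714048000 labelled Hamiltonian cycles.
For each such Hamiltonian cycle H, let X_H = 1 if all 18 edges of H are present in G. Then P[X_H = 1] = p^{18} = (4/9)^{18} = 68719476736/150094635296999121.
By linearity: E[X] = Σ_H E[X_H] = 177843714048000 · p^{18} = 177843714048000 · 68719476736/150094635296999121 = 16764508875398316032000/205891132094649.
Numerically: E[X] ≈ 8.1424e+07.

E[X] = 177843714048000 · (4/9)^{18} = 16764508875398316032000/205891132094649 ≈ 8.1424e+07.


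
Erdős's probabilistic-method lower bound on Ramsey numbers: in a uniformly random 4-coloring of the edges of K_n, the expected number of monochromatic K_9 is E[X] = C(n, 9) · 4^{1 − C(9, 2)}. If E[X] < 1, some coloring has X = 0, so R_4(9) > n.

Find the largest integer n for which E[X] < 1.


We need C(n, 9) · 4^{1 − 36} < 1, i.e. C(n, 9) < 4^{36 − 1} = 1180591620717411303424.
Check values of n near the boundary:
  n = 910: C(910, 9) = 1133378248346922788210; 1133378248346922788210 < 1180591620717411303424? YES
  n = 911: C(911, 9) = 1144686900492291197405; 1144686900492291197405 < 1180591620717411303424? YES
  n = 912: C(912, 9) = 1156095740032081475120; 1156095740032081475120 < 1180591620717411303424? YES
  n = 913: C(913, 9) = 1167605542753639808390; 1167605542753639808390 < 1180591620717411303424? YES
  n = 914: C(914, 9) = 1179217089587653905932; 1179217089587653905932 < 1180591620717411303424? YES
  n = 915: C(915, 9) = 1190931166636537885130; 1190931166636537885130 < 1180591620717411303424? NO
  n = 916: C(916, 9) = 1202748565202942340440; 1202748565202942340440 < 1180591620717411303424? NO
  n = 917: C(917, 9) = 1214670081818390006810; 1214670081818390006810 < 1180591620717411303424? NO
The largest n with C(n, 9) < 1180591620717411303424 is n = 914 (where E[X] = 294804272396913476483/295147905179352825856 ≈ 0.9988). Hence R_4(9) > 914, i.e. R_4(9) ≥ 915.

Largest n = 914; hence R_4(9) > 914.


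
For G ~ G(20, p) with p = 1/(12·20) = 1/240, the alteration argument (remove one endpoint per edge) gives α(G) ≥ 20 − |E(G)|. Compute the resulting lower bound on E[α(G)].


E[|E(G)|] = C(20, 2)·p = 190 · (1/240) = 19/24.
E[α(G)] ≥ n − E[|E(G)|] = 20 − 19/24 = 461/24.
Numerically: ≈ 19.208.
(This is only a lower bound; the true E[α(G)] may be larger.)

E[α(G)] ≥ 461/24 ≈ 19.208.


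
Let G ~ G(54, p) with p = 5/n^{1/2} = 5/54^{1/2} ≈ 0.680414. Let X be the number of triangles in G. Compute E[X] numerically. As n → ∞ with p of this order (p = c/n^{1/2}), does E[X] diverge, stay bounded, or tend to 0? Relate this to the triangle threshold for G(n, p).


Number of potential triangles: C(54, 3) = 24804.
Each occurs with probability p³ ≈ (0.680414)³ ≈ 3.15006397e-01.
By linearity: E[X] = C(54, 3)·p³ ≈ 24804 · 3.15006397e-01 ≈ 7813.418670.
Since α = 1/2 < 1, p = c/n^{1/2} ≫ 1/n is above the triangle threshold p ~ 1/n. Asymptotically E[X] ~ (c³/6)·n^{3(1−α)} = (5³/6)·n^{1.5} → ∞; triangles are abundant w.h.p.

E[X] ≈ 7813.418670; in regime p = Θ(1/n^{1/2}) E[X] diverges (above the triangle threshold p ~ 1/n).


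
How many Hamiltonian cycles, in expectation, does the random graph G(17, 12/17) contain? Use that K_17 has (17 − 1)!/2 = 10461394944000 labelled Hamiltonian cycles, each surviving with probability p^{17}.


K_17 has (17 − 1)!/2 = 10461394944000 labelled Hamiltonian cycles.
For each such Hamiltonian cycle H, let X_H = 1 if all 17 edges of H are present in G. Then P[X_H = 1] = p^{17} = (12/17)^{17} = 2218611106740436992/827240261886336764177.
By linearity: E[X] = Σ_H E[X_H] = 10461394944000 · p^{17} = 10461394944000 · 2218611106740436992/827240261886336764177 = 23209767014756651868459368448000/827240261886336764177.
Numerically: E[X] ≈ 2.81e+10.

E[X] = 10461394944000 · (12/17)^{17} = 23209767014756651868459368448000/827240261886336764177 ≈ 2.81e+10.


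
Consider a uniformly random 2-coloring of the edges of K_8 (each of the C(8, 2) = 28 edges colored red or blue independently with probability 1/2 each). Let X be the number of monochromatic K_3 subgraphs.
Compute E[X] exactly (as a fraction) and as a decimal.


Let X = Σ_S X_S over the C(8, 3) = 56 subsets S of size 3, where X_S = 1 if the K_3 on S is monochromatic.
For a fixed S, the K_3 on S has C(3, 2) = 3 edges. P[all 3 edges red] = (1/2)^3, and likewise for blue, so P[monochromatic] = 2·(1/2)^3 = 2^{1 − 3} = 1/4.
By linearity of expectation: E[X] = C(8, 3) · 2^{1 − 3} = 56 · 1/4 = 14.
Numerically: E[X] ≈ 14.0000.

E[X] = C(8,3)·2^(1−C(3,2)) = 14 ≈ 14.0000.


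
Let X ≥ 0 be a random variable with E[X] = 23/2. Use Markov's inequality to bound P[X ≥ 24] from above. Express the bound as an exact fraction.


μ = E[X] = 23/2, a = 24.
Markov: P[X ≥ 24] ≤ μ/a = (23/2)/24 = 23/48.
Numerically: ≈ 0.4792.
(Since a = 24 > μ = 11.5000, the bound 23/48 is < 1 and informative.)

P[X ≥ 24] ≤ 23/48 ≈ 0.4792.


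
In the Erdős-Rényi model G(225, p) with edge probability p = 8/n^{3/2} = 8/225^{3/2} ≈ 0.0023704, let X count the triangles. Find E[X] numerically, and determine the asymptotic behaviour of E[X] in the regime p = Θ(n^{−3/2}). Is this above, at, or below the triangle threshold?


Number of potential triangles: C(225, 3) = 1873200.
Each occurs with probability p³ ≈ (0.0023704)³ ≈ 1.3318295e-08.
By linearity: E[X] = C(225, 3)·p³ ≈ 1873200 · 1.3318295e-08 ≈ 0.02495.
Since α = 3/2 > 1, p = c/n^{3/2} = o(1/n) is below the triangle threshold p ~ 1/n. Asymptotically E[X] ~ (c³/6)·n^{3(1−α)} = (8³/6)·n^{-1.5} → 0, so by Markov's inequality G has no triangles w.h.p.

E[X] ≈ 0.02495; in regime p = Θ(1/n^{3/2}) E[X] tends to 0 (below the triangle threshold p ~ 1/n).


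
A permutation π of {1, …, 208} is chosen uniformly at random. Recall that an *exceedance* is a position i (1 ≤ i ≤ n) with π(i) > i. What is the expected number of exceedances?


Write X = Σ_{i=1}^{208} X_i, where X_i = 1_{π(i) > i}.
For each fixed i, π(i) is uniform over {1, …, 208} (marginal of a uniform permutation), so P[π(i) > i] = (n − i)/n. Summing: Σ_{i=1}^{208} (n − i)/n = (0 + 1 + … + 207)/208 = 208(208 − 1)/(2·208) = (208 − 1)/2.
Hence E[X] = Σ_{i=1}^{208} (208 − i)/208 = 207/2 ≈ 103.50000.

E[X] = 207/2 = 103.50000.


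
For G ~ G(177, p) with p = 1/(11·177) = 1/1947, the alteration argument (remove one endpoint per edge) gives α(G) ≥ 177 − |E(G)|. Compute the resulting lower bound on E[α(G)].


E[|E(G)|] = C(177, 2)·p = 15576 · (1/1947) = 8.
E[α(G)] ≥ n − E[|E(G)|] = 177 − 8 = 169.
Numerically: ≈ 169.00000.
(This is only a lower bound; the true E[α(G)] may be larger.)

E[α(G)] ≥ 169 ≈ 169.00000.


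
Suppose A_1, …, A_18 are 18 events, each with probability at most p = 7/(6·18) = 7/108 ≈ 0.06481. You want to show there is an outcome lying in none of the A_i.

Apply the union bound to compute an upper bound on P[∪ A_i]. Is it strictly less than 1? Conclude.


Union bound: P[∪_{i=1}^{18} A_i] ≤ Σ_i P[A_i] ≤ 18·p = 18·(7/108) = 7/6.
Numerically: 7/6 ≈ 1.16667.
Is 7/6 < 1? NO.
Since the bound 7/6 is ≥ 1, the union bound is uninformative here; it does NOT by itself certify existence.

18·p = 7/6 ≈ 1.16667; existence NOT certified by the union bound.


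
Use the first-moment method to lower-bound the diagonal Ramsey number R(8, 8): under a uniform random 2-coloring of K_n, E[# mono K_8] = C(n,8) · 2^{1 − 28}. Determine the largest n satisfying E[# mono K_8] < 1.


We need C(n, 8) · 2^{1 − 28} < 1, i.e. C(n, 8) < 2^{28 − 1} = 134217728.
Check values of n near the boundary:
  n = 41: C(41, 8) = 95548245; 95548245 < 134217728? YES
  n = 42: C(42, 8) = 118030185; 118030185 < 134217728? YES
  n = 43: C(43, 8) = 145008513; 145008513 < 134217728? NO
The largest n with C(n, 8) < 134217728 is n = 42 (where E[X] = 118030185/134217728 ≈ 0.8794). Hence R(8, 8) > 42, i.e. R(8, 8) ≥ 43.

Largest n = 42; hence R(8, 8) > 42.


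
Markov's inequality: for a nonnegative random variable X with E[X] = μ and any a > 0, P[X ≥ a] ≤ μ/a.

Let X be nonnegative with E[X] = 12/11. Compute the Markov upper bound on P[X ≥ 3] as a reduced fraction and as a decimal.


μ = E[X] = 12/11, a = 3.
Markov: P[X ≥ 3] ≤ μ/a = (12/11)/3 = 4/11.
Numerically: ≈ 0.363636.
(Since a = 3 > μ = 1.090909, the bound 4/11 is < 1 and informative.)

P[X ≥ 3] ≤ 4/11 ≈ 0.363636.


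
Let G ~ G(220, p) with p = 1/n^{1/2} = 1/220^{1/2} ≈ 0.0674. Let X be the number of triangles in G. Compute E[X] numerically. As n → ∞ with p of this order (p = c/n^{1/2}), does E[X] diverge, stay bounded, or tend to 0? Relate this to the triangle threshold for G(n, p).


Number of potential triangles: C(220, 3) = 1750540.
Each occurs with probability p³ ≈ (0.0674)³ ≈ 3.06454e-04.
By linearity: E[X] = C(220, 3)·p³ ≈ 1750540 · 3.06454e-04 ≈ 536.461.
Since α = 1/2 < 1, p = c/n^{1/2} ≫ 1/n is above the triangle threshold p ~ 1/n. Asymptotically E[X] ~ (c³/6)·n^{3(1−α)} = (1³/6)·n^{1.5} → ∞; triangles are abundant w.h.p.

E[X] ≈ 536.461; in regime p = Θ(1/n^{1/2}) E[X] diverges (above the triangle threshold p ~ 1/n).


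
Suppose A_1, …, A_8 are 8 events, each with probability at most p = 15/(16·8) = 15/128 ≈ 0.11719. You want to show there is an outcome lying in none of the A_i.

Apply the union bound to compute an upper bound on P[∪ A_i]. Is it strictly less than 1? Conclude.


Union bound: P[∪_{i=1}^{8} A_i] ≤ Σ_i P[A_i] ≤ 8·p = 8·(15/128) = 15/16.
Numerically: 15/16 ≈ 0.93750.
Is 15/16 < 1? YES.
Since P[∪ A_i] ≤ 15/16 < 1, the complement has P[∩ A_i^c] ≥ 1 − 15/16 = 1/16 > 0, so some outcome avoids every A_i.

8·p = 15/16 ≈ 0.93750; existence CERTIFIED by the union bound.


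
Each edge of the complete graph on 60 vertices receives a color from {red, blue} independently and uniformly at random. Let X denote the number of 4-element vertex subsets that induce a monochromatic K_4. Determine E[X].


Let X = Σ_S X_S over the C(60, 4) = 487635 subsets S of size 4, where X_S = 1 if the K_4 on S is monochromatic.
For a fixed S, the K_4 on S has C(4, 2) = 6 edges. P[all 6 edges red] = (1/2)^6, and likewise for blue, so P[monochromatic] = 2·(1/2)^6 = 2^{1 − 6} = 1/32.
By linearity: E[X] = C(60, 4) · 2^{1 − 6} = 487635 · 1/32 = 487635/32.
Numerically: E[X] ≈ 15238.5938.

E[X] = C(60,4)·2^(1−C(4,2)) = 487635/32 ≈ 15238.5938.


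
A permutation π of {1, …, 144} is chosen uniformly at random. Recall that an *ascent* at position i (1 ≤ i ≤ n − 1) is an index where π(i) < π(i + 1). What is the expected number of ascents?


Write X = Σ X_I over i = 1, …, 143, with X_I the indicator of one ascent.
There are 143 indicators.
For each fixed i, the pair (π(i), π(i+1)) is a uniformly random ordered pair of distinct values from {1, …, 144}; by symmetry P[π(i) < π(i+1)] = 1/2.
By linearity: E[X] = 143 · (1/2) = (144 − 1) · (1/2) = 143/2 ≈ 71.5000.

E[X] = 143/2 = 71.5000.


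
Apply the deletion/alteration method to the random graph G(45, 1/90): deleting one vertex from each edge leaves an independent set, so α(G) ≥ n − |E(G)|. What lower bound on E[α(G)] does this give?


E[|E(G)|] = C(45, 2)·p = 990 · (1/90) = 11.
E[α(G)] ≥ n − E[|E(G)|] = 45 − 11 = 34.
Numerically: ≈ 34.0000.
(This is only a lower bound; the true E[α(G)] may be larger.)

E[α(G)] ≥ 34 ≈ 34.0000.


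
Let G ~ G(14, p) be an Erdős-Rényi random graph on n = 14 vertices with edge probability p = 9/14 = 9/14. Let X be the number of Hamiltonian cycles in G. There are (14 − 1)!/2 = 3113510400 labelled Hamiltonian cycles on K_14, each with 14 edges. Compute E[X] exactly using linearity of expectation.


K_14 has (14 − 1)!/2 = 3113510400 labelled Hamiltonian cycles.
For each such Hamiltonian cycle H, let X_H = 1 if all 14 edges of H are present in G. Then P[X_H = 1] = p^{14} = (9/14)^{14} = 22876792454961/11112006825558016.
By linearity of expectation: E[X] = Σ_H E[X_H] = 3113510400 · p^{14} = 3113510400 · 22876792454961/11112006825558016 = 19873641525435994725/3100448333024.
Numerically: E[X] ≈ 6.40993e+06.

E[X] = 3113510400 · (9/14)^{14} = 19873641525435994725/3100448333024 ≈ 6.40993e+06.


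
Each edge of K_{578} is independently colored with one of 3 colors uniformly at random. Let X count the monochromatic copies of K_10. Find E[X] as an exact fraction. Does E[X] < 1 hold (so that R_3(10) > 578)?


E[X] = C(578, 10) · 3^{1 − 45} = 1060514767274403635480 · 3^{−44} = 1060514767274403635480/984770902183611232881.
As a reduced fraction: E[X] = 1060514767274403635480/984770902183611232881 ≈ 1.0769.
Is E[X] < 1? NO.
Since E[X] ≥ 1, the first-moment bound is inconclusive at n = 578; it does NOT by itself certify R_3(10) > 578.

E[X] = 1060514767274403635480/984770902183611232881 ≈ 1.0769; E[X] ≥ 1; first-moment method inconclusive here.


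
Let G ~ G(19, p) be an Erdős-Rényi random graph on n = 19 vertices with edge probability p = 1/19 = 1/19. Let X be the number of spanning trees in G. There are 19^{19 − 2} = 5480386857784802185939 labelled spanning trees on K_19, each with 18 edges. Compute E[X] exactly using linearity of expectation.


K_19 has 19^{19 − 2} = 5480386857784802185939 labelled spanning trees.
For each such spanning tree H, let X_H = 1 if all 18 edges of H are present in G. Then P[X_H = 1] = p^{18} = (1/19)^{18} = 1/104127350297911241532841.
Summing the indicators: E[X] = Σ_H E[X_H] = 5480386857784802185939 · p^{18} = 5480386857784802185939 · 1/104127350297911241532841 = 1/19.
Numerically: E[X] ≈ 0.05263.

E[X] = 5480386857784802185939 · (1/19)^{18} = 1/19 ≈ 0.05263.


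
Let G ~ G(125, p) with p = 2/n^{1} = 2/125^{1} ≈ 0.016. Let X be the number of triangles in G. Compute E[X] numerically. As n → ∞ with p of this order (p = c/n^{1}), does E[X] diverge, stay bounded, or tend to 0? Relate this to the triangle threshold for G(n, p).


Number of potential triangles: C(125, 3) = 317750.
Each occurs with probability p³ ≈ (0.016)³ ≈ 4.0960000e-06.
By linearity: E[X] = C(125, 3)·p³ ≈ 317750 · 4.0960000e-06 ≈ 1.30150.
Here α = 1, so p = 2/n is exactly at the triangle threshold p ~ 1/n. Asymptotically E[X] → c³/6 = 2³/6 = 4/3 ≈ 1.33333, a bounded constant. In this regime the triangle count is asymptotically Poisson(c³/6).

E[X] ≈ 1.30150; in regime p = Θ(1/n^{1}) E[X] stays bounded (at the triangle threshold p ~ 1/n).


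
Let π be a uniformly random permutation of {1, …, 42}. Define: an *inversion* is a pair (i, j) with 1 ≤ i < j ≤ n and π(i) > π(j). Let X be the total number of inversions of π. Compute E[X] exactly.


Write X = Σ X_I over the C(42, 2) = 861 pairs i < j, with X_I the indicator of one inversion.
There are 861 indicators.
For each fixed pair i < j, the values π(i) and π(j) are two distinct elements of {1, …, 42} in uniformly random order; by symmetry P[π(i) > π(j)] = 1/2.
By linearity: E[X] = 861 · (1/2) = C(42, 2) · (1/2) = 861/2 = 861/2 ≈ 430.500000.

E[X] = 861/2 = 430.500000.


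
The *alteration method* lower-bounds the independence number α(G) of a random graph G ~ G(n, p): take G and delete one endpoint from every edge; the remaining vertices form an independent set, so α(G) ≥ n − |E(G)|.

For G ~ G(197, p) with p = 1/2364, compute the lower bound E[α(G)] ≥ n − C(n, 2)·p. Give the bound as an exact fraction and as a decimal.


E[|E(G)|] = C(197, 2)·p = 19306 · (1/2364) = 49/6.
E[α(G)] ≥ n − E[|E(G)|] = 197 − 49/6 = 1133/6.
Numerically: ≈ 188.833333.
(This is only a lower bound; the true E[α(G)] may be larger.)

E[α(G)] ≥ 1133/6 ≈ 188.833333.


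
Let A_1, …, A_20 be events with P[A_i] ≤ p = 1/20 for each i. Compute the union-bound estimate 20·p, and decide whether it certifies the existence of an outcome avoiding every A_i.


Union bound: P[∪_{i=1}^{20} A_i] ≤ Σ_i P[A_i] ≤ 20·p = 20·(1/20) = 1.
Numerically: 1 ≈ 1.000.
Is 1 < 1? NO.
Since the bound 1 is ≥ 1, the union bound is uninformative here; it does NOT by itself certify existence.

20·p = 1 ≈ 1.000; existence NOT certified by the union bound.


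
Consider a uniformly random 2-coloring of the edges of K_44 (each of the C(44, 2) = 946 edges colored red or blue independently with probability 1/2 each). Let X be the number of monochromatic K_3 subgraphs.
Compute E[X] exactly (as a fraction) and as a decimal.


Let X = Σ_S X_S over the C(44, 3) = 13244 subsets S of size 3, where X_S = 1 if the K_3 on S is monochromatic.
For a fixed S, the K_3 on S has C(3, 2) = 3 edges. P[all 3 edges red] = (1/2)^3, and likewise for blue, so P[monochromatic] = 2·(1/2)^3 = 2^{1 − 3} = 1/4.
By linearity: E[X] = C(44, 3) · 2^{1 − 3} = 13244 · 1/4 = 3311.
Numerically: E[X] ≈ 3311.00000.

E[X] = C(44,3)·2^(1−C(3,2)) = 3311 ≈ 3311.00000.


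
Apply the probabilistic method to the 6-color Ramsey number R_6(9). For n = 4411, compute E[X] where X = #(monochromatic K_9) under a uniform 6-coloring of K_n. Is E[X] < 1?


E[X] = C(4411, 9) · 6^{1 − 36} = 1727920475134582415883601405 · 6^{−35} = 1727920475134582415883601405/1719070799748422591028658176.
As a reduced fraction: E[X] = 1727920475134582415883601405/1719070799748422591028658176 ≈ 1.0051.
Is E[X] < 1? NO.
Since E[X] ≥ 1, the first-moment bound is inconclusive at n = 4411; it does NOT by itself certify R_6(9) > 4411.

E[X] = 1727920475134582415883601405/1719070799748422591028658176 ≈ 1.0051; E[X] ≥ 1; first-moment method inconclusive here.


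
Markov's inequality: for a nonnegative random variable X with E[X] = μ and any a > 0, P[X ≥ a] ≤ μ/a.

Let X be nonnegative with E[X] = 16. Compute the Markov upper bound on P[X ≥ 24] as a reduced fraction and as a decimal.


μ = E[X] = 16, a = 24.
Markov: P[X ≥ 24] ≤ μ/a = (16)/24 = 2/3.
Numerically: ≈ 0.666667.
(Since a = 24 > μ = 16.000000, the bound 2/3 is < 1 and informative.)

P[X ≥ 24] ≤ 2/3 ≈ 0.666667.


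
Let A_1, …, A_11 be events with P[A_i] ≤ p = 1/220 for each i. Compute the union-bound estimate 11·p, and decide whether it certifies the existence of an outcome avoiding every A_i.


Union bound: P[∪_{i=1}^{11} A_i] ≤ Σ_i P[A_i] ≤ 11·p = 11·(1/220) = 1/20.
Numerically: 1/20 ≈ 0.050000.
Is 1/20 < 1? YES.
Since P[∪ A_i] ≤ 1/20 < 1, the complement has P[∩ A_i^c] ≥ 1 − 1/20 = 19/20 > 0, so some outcome avoids every A_i.

11·p = 1/20 ≈ 0.050000; existence CERTIFIED by the union bound.


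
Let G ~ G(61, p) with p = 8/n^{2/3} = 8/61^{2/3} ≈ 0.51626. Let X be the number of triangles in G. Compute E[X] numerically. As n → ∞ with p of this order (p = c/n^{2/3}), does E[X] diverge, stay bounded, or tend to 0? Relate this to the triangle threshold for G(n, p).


Number of potential triangles: C(61, 3) = 35990.
Each occurs with probability p³ ≈ (0.51626)³ ≈ 1.3759742e-01.
By linearity: E[X] = C(61, 3)·p³ ≈ 35990 · 1.3759742e-01 ≈ 4952.13115.
Since α = 2/3 < 1, p = c/n^{2/3} ≫ 1/n is above the triangle threshold p ~ 1/n. Asymptotically E[X] ~ (c³/6)·n^{3(1−α)} = (8³/6)·n^{1} → ∞; triangles are abundant w.h.p.

E[X] ≈ 4952.13115; in regime p = Θ(1/n^{2/3}) E[X] diverges (above the triangle threshold p ~ 1/n).


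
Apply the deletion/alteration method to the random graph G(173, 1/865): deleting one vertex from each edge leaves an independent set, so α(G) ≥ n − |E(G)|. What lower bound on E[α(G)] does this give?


E[|E(G)|] = C(173, 2)·p = 14878 · (1/865) = 86/5.
E[α(G)] ≥ n − E[|E(G)|] = 173 − 86/5 = 779/5.
Numerically: ≈ 155.800000.
(This is only a lower bound; the true E[α(G)] may be larger.)

E[α(G)] ≥ 779/5 ≈ 155.800000.
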